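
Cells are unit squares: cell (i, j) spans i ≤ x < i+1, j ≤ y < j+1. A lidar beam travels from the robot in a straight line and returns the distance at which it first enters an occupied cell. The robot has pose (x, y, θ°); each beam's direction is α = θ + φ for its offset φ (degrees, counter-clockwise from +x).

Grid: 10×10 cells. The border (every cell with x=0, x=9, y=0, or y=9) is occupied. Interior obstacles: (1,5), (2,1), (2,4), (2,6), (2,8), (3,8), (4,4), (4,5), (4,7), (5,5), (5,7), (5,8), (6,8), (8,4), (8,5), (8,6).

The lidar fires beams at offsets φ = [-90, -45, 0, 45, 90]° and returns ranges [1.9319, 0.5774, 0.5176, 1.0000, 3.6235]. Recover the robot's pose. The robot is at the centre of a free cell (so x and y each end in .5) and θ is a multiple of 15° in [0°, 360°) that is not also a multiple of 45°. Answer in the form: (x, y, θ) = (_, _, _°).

Enumerate (i+0.5, j+0.5, θ) over the 48 free cells and 16 admissible headings. For each, cast all 5 beams and compare to the given ranges.
  (2.5, 3.5, 30°): beam 1 = 2.8868 ≠ 1.9319 ✗
  (6.5, 3.5, 60°): beam 1 = 2.8868 ≠ 1.9319 ✗
  (6.5, 2.5, 75°): beam 1 = 2.5882 ≠ 1.9319 ✗
  (6.5, 2.5, 60°): beam 1 = 2.8868 ≠ 1.9319 ✗
  …
  (5.5, 1.5, 285°): r_1=1.9319, r_2=0.5774, r_3=0.5176, r_4=1.0000, r_5=3.6235 — all match ✓
Only this pose fits every beam.

(x, y, θ) = (5.5, 1.5, 285°)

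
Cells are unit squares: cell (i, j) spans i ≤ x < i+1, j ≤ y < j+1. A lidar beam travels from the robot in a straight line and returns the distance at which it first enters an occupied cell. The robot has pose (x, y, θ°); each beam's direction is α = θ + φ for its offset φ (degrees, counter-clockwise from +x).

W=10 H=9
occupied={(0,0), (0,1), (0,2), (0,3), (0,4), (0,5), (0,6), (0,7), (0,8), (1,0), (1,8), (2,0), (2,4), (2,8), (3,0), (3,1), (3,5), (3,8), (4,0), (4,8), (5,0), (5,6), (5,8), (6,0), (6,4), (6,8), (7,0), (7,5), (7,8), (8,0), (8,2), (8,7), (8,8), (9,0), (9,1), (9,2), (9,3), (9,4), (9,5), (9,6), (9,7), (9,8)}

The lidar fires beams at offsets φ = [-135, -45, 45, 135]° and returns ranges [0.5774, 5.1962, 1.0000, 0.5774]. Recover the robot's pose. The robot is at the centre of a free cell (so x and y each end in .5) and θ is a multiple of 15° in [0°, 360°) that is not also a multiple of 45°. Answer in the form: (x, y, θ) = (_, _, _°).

(x, y, θ) = (1.5, 1.5, 75°)

The pose lattice has 48·16 = 768 candidates. Test each by forward raycasting.
  (2.5, 3.5, 195°): beam 2 = 1.7321 ≠ 5.1962 ✗
  (6.5, 5.5, 285°): beam 1 = 1.0000 ≠ 0.5774 ✗
  (6.5, 1.5, 255°): beam 1 = 5.0000 ≠ 0.5774 ✗
  (1.5, 6.5, 150°): beam 1 = 5.7956 ≠ 0.5774 ✗
  …
  (1.5, 1.5, 75°): r_1=0.5774, r_2=5.1962, r_3=1.0000, r_4=0.5774 — all match ✓
No second candidate reproduces the full scan.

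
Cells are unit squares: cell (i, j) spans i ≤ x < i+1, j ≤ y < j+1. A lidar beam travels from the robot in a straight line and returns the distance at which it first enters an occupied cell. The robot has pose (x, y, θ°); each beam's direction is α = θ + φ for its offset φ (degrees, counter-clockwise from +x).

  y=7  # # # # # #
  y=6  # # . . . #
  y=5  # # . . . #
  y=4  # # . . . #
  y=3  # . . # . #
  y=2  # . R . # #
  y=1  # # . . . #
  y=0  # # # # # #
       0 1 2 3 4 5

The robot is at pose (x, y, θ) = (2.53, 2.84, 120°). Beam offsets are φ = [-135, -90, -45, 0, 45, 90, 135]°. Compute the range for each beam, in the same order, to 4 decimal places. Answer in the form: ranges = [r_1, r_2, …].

beam 1: φ=-135°, α=345°
  dir = (cos 345°, sin 345°) = (0.9659, -0.2588); from cell (2,2)
  next x-line at t=0.4866, next y-line at t=3.2455; Δt_x=1.0353, Δt_y=3.8637
    x: enter (3,2) at t=0.4866
    x: enter (4,2) at t=1.5219 ← occupied
  → r_1 = 1.5219
beam 2: φ=-90°, α=30°
  dir = (cos 30°, sin 30°) = (0.8660, 0.5000); from cell (2,2)
  next x-line at t=0.5427, next y-line at t=0.3200; Δt_x=1.1547, Δt_y=2.0000
    y: enter (2,3) at t=0.3200
    x: enter (3,3) at t=0.5427 ← occupied
  → r_2 = 0.5427
beam 3: φ=-45°, α=75°
  dir = (cos 75°, sin 75°) = (0.2588, 0.9659); from cell (2,2)
  next x-line at t=1.8159, next y-line at t=0.1656; Δt_x=3.8637, Δt_y=1.0353
    y: enter (2,3) at t=0.1656
    y: enter (2,4) at t=1.2009
    x: enter (3,4) at t=1.8159
    y: enter (3,5) at t=2.2362
    y: enter (3,6) at t=3.2715
    y: enter (3,7) at t=4.3067 ← occupied
  → r_3 = 4.3067
beam 4: φ=0°, α=120°
  dir = (cos 120°, sin 120°) = (-0.5000, 0.8660); from cell (2,2)
  next x-line at t=1.0600, next y-line at t=0.1848; Δt_x=2.0000, Δt_y=1.1547
    y: enter (2,3) at t=0.1848
    x: enter (1,3) at t=1.0600
    y: enter (1,4) at t=1.3395 ← occupied
  → r_4 = 1.3395
beam 5: φ=45°, α=165°
  dir = (cos 165°, sin 165°) = (-0.9659, 0.2588); from cell (2,2)
  next x-line at t=0.5487, next y-line at t=0.6182; Δt_x=1.0353, Δt_y=3.8637
    x: enter (1,2) at t=0.5487
    y: enter (1,3) at t=0.6182
    x: enter (0,3) at t=1.5840 ← occupied
  → r_5 = 1.5840
beam 6: φ=90°, α=210°
  dir = (cos 210°, sin 210°) = (-0.8660, -0.5000); from cell (2,2)
  next x-line at t=0.6120, next y-line at t=1.6800; Δt_x=1.1547, Δt_y=2.0000
    x: enter (1,2) at t=0.6120
    y: enter (1,1) at t=1.6800 ← occupied
  → r_6 = 1.6800
beam 7: φ=135°, α=255°
  dir = (cos 255°, sin 255°) = (-0.2588, -0.9659); from cell (2,2)
  next x-line at t=2.0478, next y-line at t=0.8696; Δt_x=3.8637, Δt_y=1.0353
    y: enter (2,1) at t=0.8696
    y: enter (2,0) at t=1.9049 ← occupied
  → r_7 = 1.9049

ranges = [1.5219, 0.5427, 4.3067, 1.3395, 1.5840, 1.6800, 1.9049]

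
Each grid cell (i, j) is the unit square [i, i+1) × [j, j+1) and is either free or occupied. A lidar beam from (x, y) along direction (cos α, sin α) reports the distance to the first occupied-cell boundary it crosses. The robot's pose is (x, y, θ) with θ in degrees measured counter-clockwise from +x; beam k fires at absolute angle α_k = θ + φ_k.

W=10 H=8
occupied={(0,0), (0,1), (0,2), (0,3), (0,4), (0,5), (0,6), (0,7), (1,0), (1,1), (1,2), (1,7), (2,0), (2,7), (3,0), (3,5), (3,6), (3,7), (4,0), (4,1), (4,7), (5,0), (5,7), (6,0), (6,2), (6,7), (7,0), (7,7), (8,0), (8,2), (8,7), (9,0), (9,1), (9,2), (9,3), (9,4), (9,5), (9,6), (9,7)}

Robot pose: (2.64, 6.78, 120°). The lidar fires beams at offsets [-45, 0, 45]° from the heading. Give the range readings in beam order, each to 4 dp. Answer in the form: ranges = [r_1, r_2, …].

beam 1: φ=-45°, α=75°
  direction (0.2588, 0.9659); cell (2,6); t to first gridline: x 1.3909, y 0.2278 (then +3.8637 / +1.0353)
    (2,7) via y @ 0.2278  # hit
  → r_1 = 0.2278
beam 2: φ=0°, α=120°
  direction (-0.5000, 0.8660); cell (2,6); t to first gridline: x 1.2800, y 0.2540 (then +2.0000 / +1.1547)
    (2,7) via y @ 0.2540  # hit
  → r_2 = 0.2540
beam 3: φ=45°, α=165°
  direction (-0.9659, 0.2588); cell (2,6); t to first gridline: x 0.6626, y 0.8500 (then +1.0353 / +3.8637)
    (1,6) via x @ 0.6626
    (1,7) via y @ 0.8500  # hit
  → r_3 = 0.8500

ranges = [0.2278, 0.2540, 0.8500]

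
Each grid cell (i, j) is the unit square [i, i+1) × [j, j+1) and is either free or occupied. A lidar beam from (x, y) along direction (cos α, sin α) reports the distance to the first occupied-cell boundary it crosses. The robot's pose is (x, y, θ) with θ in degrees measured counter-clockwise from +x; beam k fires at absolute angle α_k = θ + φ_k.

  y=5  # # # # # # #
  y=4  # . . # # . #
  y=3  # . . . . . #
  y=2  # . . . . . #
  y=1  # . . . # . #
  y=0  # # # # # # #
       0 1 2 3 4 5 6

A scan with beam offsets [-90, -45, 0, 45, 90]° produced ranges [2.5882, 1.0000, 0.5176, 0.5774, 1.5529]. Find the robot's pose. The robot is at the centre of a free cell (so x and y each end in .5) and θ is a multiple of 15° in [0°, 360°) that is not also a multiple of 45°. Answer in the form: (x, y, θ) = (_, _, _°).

The pose lattice has 17·16 = 272 candidates. Test each by forward raycasting.
  (2.5, 1.5, 195°): beam 1 = 3.6235 ≠ 2.5882 ✗
  (3.5, 2.5, 330°): beam 1 = 1.7321 ≠ 2.5882 ✗
  (2.5, 2.5, 195°): beam 2 = 1.7321 ≠ 1.0000 ✗
  …
  (1.5, 2.5, 165°): r_1=2.5882, r_2=1.0000, r_3=0.5176, r_4=0.5774, r_5=1.5529 — all match ✓
Unique over the lattice → pose = (1.5, 2.5, 165°).

(x, y, θ) = (1.5, 2.5, 165°)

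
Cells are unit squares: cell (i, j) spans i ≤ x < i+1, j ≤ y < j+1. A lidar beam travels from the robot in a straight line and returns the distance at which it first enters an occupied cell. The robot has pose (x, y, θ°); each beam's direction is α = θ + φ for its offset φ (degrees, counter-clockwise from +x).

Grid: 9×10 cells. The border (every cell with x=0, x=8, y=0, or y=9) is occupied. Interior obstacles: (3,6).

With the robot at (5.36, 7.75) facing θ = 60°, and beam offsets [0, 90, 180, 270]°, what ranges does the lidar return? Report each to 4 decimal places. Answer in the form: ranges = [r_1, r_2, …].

ranges = [1.4434, 2.5000, 7.7942, 3.0484]

beam 1: φ=0°, α=60°
  d=(0.5000,0.8660)  start (5,7)  tX=1.2800 tY=0.2887  stride 1/|dx|=2.0000 1/|dy|=1.1547
    cross y-line → (5,8), t=0.2887
    cross x-line → (6,8), t=1.2800
    cross y-line → (6,9), t=1.4434 (wall)
  → r_1 = 1.4434
beam 2: φ=90°, α=150°
  d=(-0.8660,0.5000)  start (5,7)  tX=0.4157 tY=0.5000  stride 1/|dx|=1.1547 1/|dy|=2.0000
    cross x-line → (4,7), t=0.4157
    cross y-line → (4,8), t=0.5000
    cross x-line → (3,8), t=1.5704
    cross y-line → (3,9), t=2.5000 (wall)
  → r_2 = 2.5000
beam 3: φ=180°, α=240°
  d=(-0.5000,-0.8660)  start (5,7)  tX=0.7200 tY=0.8660  stride 1/|dx|=2.0000 1/|dy|=1.1547
    cross x-line → (4,7), t=0.7200
    cross y-line → (4,6), t=0.8660
    cross y-line → (4,5), t=2.0207
    cross x-line → (3,5), t=2.7200
    cross y-line → (3,4), t=3.1754
    cross y-line → (3,3), t=4.3301
    cross x-line → (2,3), t=4.7200
    cross y-line → (2,2), t=5.4848
    cross y-line → (2,1), t=6.6395
    cross x-line → (1,1), t=6.7200
    cross y-line → (1,0), t=7.7942 (wall)
  → r_3 = 7.7942
beam 4: φ=270°, α=330°
  d=(0.8660,-0.5000)  start (5,7)  tX=0.7390 tY=1.5000  stride 1/|dx|=1.1547 1/|dy|=2.0000
    cross x-line → (6,7), t=0.7390
    cross y-line → (6,6), t=1.5000
    cross x-line → (7,6), t=1.8937
    cross x-line → (8,6), t=3.0484 (wall)
  → r_4 = 3.0484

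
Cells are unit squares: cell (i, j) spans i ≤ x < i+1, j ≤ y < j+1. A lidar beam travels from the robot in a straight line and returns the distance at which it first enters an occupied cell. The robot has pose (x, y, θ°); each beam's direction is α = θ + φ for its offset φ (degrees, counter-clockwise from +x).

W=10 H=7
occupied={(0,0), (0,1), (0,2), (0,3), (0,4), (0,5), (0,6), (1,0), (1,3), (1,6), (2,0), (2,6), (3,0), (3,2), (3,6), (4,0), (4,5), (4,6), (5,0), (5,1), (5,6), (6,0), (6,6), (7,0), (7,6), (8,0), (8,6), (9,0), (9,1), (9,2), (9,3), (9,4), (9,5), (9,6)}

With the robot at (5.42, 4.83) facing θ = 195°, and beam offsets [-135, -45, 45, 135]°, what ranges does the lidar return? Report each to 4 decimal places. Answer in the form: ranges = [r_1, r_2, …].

beam 1: φ=-135°, α=60°
  dir = (cos 60°, sin 60°) = (0.5000, 0.8660); from cell (5,4)
  next x-line at t=1.1600, next y-line at t=0.1963; Δt_x=2.0000, Δt_y=1.1547
    y: enter (5,5) at t=0.1963
    x: enter (6,5) at t=1.1600
    y: enter (6,6) at t=1.3510 ← occupied
  → r_1 = 1.3510
beam 2: φ=-45°, α=150°
  dir = (cos 150°, sin 150°) = (-0.8660, 0.5000); from cell (5,4)
  next x-line at t=0.4850, next y-line at t=0.3400; Δt_x=1.1547, Δt_y=2.0000
    y: enter (5,5) at t=0.3400
    x: enter (4,5) at t=0.4850 ← occupied
  → r_2 = 0.4850
beam 3: φ=45°, α=240°
  dir = (cos 240°, sin 240°) = (-0.5000, -0.8660); from cell (5,4)
  next x-line at t=0.8400, next y-line at t=0.9584; Δt_x=2.0000, Δt_y=1.1547
    x: enter (4,4) at t=0.8400
    y: enter (4,3) at t=0.9584
    y: enter (4,2) at t=2.1131
    x: enter (3,2) at t=2.8400 ← occupied
  → r_3 = 2.8400
beam 4: φ=135°, α=330°
  dir = (cos 330°, sin 330°) = (0.8660, -0.5000); from cell (5,4)
  next x-line at t=0.6697, next y-line at t=1.6600; Δt_x=1.1547, Δt_y=2.0000
    x: enter (6,4) at t=0.6697
    y: enter (6,3) at t=1.6600
    x: enter (7,3) at t=1.8244
    x: enter (8,3) at t=2.9791
    y: enter (8,2) at t=3.6600
    x: enter (9,2) at t=4.1338 ← occupied
  → r_4 = 4.1338

ranges = [1.3510, 0.4850, 2.8400, 4.1338]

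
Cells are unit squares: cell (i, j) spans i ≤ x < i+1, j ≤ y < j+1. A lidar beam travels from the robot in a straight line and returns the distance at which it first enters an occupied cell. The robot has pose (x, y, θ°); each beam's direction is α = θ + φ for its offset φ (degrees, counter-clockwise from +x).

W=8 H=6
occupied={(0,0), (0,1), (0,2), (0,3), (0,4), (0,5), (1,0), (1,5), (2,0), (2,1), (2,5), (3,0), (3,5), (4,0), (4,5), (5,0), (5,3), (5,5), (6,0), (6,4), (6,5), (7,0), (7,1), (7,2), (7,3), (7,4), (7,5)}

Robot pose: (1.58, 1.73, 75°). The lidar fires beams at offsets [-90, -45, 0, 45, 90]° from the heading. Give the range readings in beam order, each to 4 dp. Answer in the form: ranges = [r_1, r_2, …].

ranges = [0.4348, 0.4850, 3.3854, 1.1600, 0.6005]

beam 1: φ=-90°, α=345°
  d=(0.9659,-0.2588)  start (1,1)  tX=0.4348 tY=2.8205  stride 1/|dx|=1.0353 1/|dy|=3.8637
    cross x-line → (2,1), t=0.4348 (wall)
  → r_1 = 0.4348
beam 2: φ=-45°, α=30°
  d=(0.8660,0.5000)  start (1,1)  tX=0.4850 tY=0.5400  stride 1/|dx|=1.1547 1/|dy|=2.0000
    cross x-line → (2,1), t=0.4850 (wall)
  → r_2 = 0.4850
beam 3: φ=0°, α=75°
  d=(0.2588,0.9659)  start (1,1)  tX=1.6228 tY=0.2795  stride 1/|dx|=3.8637 1/|dy|=1.0353
    cross y-line → (1,2), t=0.2795
    cross y-line → (1,3), t=1.3148
    cross x-line → (2,3), t=1.6228
    cross y-line → (2,4), t=2.3501
    cross y-line → (2,5), t=3.3854 (wall)
  → r_3 = 3.3854
beam 4: φ=45°, α=120°
  d=(-0.5000,0.8660)  start (1,1)  tX=1.1600 tY=0.3118  stride 1/|dx|=2.0000 1/|dy|=1.1547
    cross y-line → (1,2), t=0.3118
    cross x-line → (0,2), t=1.1600 (wall)
  → r_4 = 1.1600
beam 5: φ=90°, α=165°
  d=(-0.9659,0.2588)  start (1,1)  tX=0.6005 tY=1.0432  stride 1/|dx|=1.0353 1/|dy|=3.8637
    cross x-line → (0,1), t=0.6005 (wall)
  → r_5 = 0.6005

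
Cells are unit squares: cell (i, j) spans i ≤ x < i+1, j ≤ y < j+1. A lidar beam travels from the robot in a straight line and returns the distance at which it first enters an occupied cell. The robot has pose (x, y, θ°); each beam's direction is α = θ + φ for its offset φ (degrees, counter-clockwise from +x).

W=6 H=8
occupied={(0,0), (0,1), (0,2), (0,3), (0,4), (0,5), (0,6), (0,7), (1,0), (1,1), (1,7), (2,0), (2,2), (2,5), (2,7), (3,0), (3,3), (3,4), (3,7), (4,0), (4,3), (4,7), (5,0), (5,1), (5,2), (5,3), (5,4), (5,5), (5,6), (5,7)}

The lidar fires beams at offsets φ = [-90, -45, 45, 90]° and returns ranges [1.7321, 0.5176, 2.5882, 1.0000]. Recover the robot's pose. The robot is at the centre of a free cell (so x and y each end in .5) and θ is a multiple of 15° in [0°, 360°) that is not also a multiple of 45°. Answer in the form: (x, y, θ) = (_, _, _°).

Candidates: 18 free-cell centres × 16 headings = 288 poses. Raycast each; keep the one whose scan matches to 4 dp.
  (2.5, 1.5, 210°): beam 1 = 0.5774 ≠ 1.7321 ✗
  (1.5, 4.5, 285°): beam 1 = 0.5176 ≠ 1.7321 ✗
  (2.5, 1.5, 165°): beam 1 = 0.5176 ≠ 1.7321 ✗
  …
  (2.5, 6.5, 300°): r_1=1.7321, r_2=0.5176, r_3=2.5882, r_4=1.0000 — all match ✓
No second candidate reproduces the full scan.

(x, y, θ) = (2.5, 6.5, 300°)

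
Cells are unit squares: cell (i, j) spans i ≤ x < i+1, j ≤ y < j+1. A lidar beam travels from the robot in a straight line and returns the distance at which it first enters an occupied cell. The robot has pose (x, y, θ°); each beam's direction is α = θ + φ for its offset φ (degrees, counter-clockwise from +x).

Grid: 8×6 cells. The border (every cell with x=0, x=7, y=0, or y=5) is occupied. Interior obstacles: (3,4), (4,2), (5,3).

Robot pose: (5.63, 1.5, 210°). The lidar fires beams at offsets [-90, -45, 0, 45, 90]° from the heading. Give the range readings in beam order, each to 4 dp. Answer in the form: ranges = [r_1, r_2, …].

beam 1: φ=-90°, α=120°
  direction (-0.5000, 0.8660); cell (5,1); t to first gridline: x 1.2600, y 0.5774 (then +2.0000 / +1.1547)
    (5,2) via y @ 0.5774
    (4,2) via x @ 1.2600  # hit
  → r_1 = 1.2600
beam 2: φ=-45°, α=165°
  direction (-0.9659, 0.2588); cell (5,1); t to first gridline: x 0.6522, y 1.9319 (then +1.0353 / +3.8637)
    (4,1) via x @ 0.6522
    (3,1) via x @ 1.6875
    (3,2) via y @ 1.9319
    (2,2) via x @ 2.7228
    (1,2) via x @ 3.7581
    (0,2) via x @ 4.7933  # hit
  → r_2 = 4.7933
beam 3: φ=0°, α=210°
  direction (-0.8660, -0.5000); cell (5,1); t to first gridline: x 0.7275, y 1.0000 (then +1.1547 / +2.0000)
    (4,1) via x @ 0.7275
    (4,0) via y @ 1.0000  # hit
  → r_3 = 1.0000
beam 4: φ=45°, α=255°
  direction (-0.2588, -0.9659); cell (5,1); t to first gridline: x 2.4341, y 0.5176 (then +3.8637 / +1.0353)
    (5,0) via y @ 0.5176  # hit
  → r_4 = 0.5176
beam 5: φ=90°, α=300°
  direction (0.5000, -0.8660); cell (5,1); t to first gridline: x 0.7400, y 0.5774 (then +2.0000 / +1.1547)
    (5,0) via y @ 0.5774  # hit
  → r_5 = 0.5774

ranges = [1.2600, 4.7933, 1.0000, 0.5176, 0.5774]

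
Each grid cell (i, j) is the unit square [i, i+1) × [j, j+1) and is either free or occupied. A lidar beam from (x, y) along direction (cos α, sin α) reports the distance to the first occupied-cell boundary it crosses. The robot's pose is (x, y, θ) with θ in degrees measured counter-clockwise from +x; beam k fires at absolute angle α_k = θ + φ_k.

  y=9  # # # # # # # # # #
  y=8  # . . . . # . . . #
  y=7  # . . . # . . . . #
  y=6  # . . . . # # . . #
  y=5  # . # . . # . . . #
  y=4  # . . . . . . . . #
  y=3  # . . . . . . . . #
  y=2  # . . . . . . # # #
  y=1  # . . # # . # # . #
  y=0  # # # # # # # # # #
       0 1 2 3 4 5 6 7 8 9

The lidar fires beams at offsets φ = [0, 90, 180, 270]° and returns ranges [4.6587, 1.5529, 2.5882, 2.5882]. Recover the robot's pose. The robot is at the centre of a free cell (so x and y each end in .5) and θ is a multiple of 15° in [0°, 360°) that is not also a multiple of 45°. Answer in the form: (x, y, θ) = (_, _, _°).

Enumerate (i+0.5, j+0.5, θ) over the 52 free cells and 16 admissible headings. For each, cast all 4 beams and compare to the given ranges.
  (2.5, 4.5, 105°): beam 1 = 0.5176 ≠ 4.6587 ✗
  (3.5, 4.5, 195°): beam 1 = 2.5882 ≠ 4.6587 ✗
  (8.5, 7.5, 150°): beam 1 = 2.8868 ≠ 4.6587 ✗
  (8.5, 5.5, 105°): beam 1 = 3.6235 ≠ 4.6587 ✗
  …
  (3.5, 6.5, 285°): r_1=4.6587, r_2=1.5529, r_3=2.5882, r_4=2.5882 — all match ✓
No second candidate reproduces the full scan.

(x, y, θ) = (3.5, 6.5, 285°)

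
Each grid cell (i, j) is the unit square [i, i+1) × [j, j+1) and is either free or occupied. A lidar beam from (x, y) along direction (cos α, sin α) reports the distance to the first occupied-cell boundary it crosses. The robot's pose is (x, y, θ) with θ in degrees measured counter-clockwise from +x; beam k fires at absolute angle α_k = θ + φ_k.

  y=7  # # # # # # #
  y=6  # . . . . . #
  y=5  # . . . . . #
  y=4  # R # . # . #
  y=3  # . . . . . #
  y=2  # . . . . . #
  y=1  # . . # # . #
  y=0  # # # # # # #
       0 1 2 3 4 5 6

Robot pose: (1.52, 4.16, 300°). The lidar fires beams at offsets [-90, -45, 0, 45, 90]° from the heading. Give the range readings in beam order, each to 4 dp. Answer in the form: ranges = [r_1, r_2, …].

ranges = [0.6004, 2.0091, 2.9600, 0.4969, 0.5543]

beam 1: φ=-90°, α=210°
  dir = (cos 210°, sin 210°) = (-0.8660, -0.5000); from cell (1,4)
  next x-line at t=0.6004, next y-line at t=0.3200; Δt_x=1.1547, Δt_y=2.0000
    y: enter (1,3) at t=0.3200
    x: enter (0,3) at t=0.6004 ← occupied
  → r_1 = 0.6004
beam 2: φ=-45°, α=255°
  dir = (cos 255°, sin 255°) = (-0.2588, -0.9659); from cell (1,4)
  next x-line at t=2.0091, next y-line at t=0.1656; Δt_x=3.8637, Δt_y=1.0353
    y: enter (1,3) at t=0.1656
    y: enter (1,2) at t=1.2009
    x: enter (0,2) at t=2.0091 ← occupied
  → r_2 = 2.0091
beam 3: φ=0°, α=300°
  dir = (cos 300°, sin 300°) = (0.5000, -0.8660); from cell (1,4)
  next x-line at t=0.9600, next y-line at t=0.1848; Δt_x=2.0000, Δt_y=1.1547
    y: enter (1,3) at t=0.1848
    x: enter (2,3) at t=0.9600
    y: enter (2,2) at t=1.3395
    y: enter (2,1) at t=2.4942
    x: enter (3,1) at t=2.9600 ← occupied
  → r_3 = 2.9600
beam 4: φ=45°, α=345°
  dir = (cos 345°, sin 345°) = (0.9659, -0.2588); from cell (1,4)
  next x-line at t=0.4969, next y-line at t=0.6182; Δt_x=1.0353, Δt_y=3.8637
    x: enter (2,4) at t=0.4969 ← occupied
  → r_4 = 0.4969
beam 5: φ=90°, α=30°
  dir = (cos 30°, sin 30°) = (0.8660, 0.5000); from cell (1,4)
  next x-line at t=0.5543, next y-line at t=1.6800; Δt_x=1.1547, Δt_y=2.0000
    x: enter (2,4) at t=0.5543 ← occupied
  → r_5 = 0.5543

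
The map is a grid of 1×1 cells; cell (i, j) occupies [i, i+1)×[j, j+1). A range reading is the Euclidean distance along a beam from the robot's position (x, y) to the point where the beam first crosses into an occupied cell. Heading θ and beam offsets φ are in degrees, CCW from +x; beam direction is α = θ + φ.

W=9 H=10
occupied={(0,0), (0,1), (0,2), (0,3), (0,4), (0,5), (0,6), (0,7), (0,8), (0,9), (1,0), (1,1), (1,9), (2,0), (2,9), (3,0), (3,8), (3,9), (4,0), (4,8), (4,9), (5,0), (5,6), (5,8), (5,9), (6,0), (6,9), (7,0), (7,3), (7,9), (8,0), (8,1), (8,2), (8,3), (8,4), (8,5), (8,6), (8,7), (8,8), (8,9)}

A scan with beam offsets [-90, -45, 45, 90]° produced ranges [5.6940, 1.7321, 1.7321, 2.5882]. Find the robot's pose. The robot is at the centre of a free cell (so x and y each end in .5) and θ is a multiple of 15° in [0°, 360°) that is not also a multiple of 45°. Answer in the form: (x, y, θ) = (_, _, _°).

(x, y, θ) = (2.5, 3.5, 195°)

The pose lattice has 50·16 = 800 candidates. Test each by forward raycasting.
  (1.5, 3.5, 150°): beam 1 = 5.1962 ≠ 5.6940 ✗
  (1.5, 7.5, 60°): beam 1 = 7.0000 ≠ 5.6940 ✗
  (7.5, 1.5, 150°): beam 1 = 1.0000 ≠ 5.6940 ✗
  (5.5, 7.5, 345°): beam 1 = 0.5176 ≠ 5.6940 ✗
  (6.5, 1.5, 300°): beam 1 = 1.0000 ≠ 5.6940 ✗
  …
  (2.5, 3.5, 195°): r_1=5.6940, r_2=1.7321, r_3=1.7321, r_4=2.5882 — all match ✓
Unique over the lattice → pose = (2.5, 3.5, 195°).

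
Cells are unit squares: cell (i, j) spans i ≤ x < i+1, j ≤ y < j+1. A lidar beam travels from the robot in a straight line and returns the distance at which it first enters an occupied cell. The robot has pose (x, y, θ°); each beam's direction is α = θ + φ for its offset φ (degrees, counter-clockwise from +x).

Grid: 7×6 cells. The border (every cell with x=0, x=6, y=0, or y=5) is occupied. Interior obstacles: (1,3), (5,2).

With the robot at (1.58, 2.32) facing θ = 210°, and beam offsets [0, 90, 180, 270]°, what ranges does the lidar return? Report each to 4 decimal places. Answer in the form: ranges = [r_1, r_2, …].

beam 1: φ=0°, α=210°
  direction (-0.8660, -0.5000); cell (1,2); t to first gridline: x 0.6697, y 0.6400 (then +1.1547 / +2.0000)
    (1,1) via y @ 0.6400
    (0,1) via x @ 0.6697  # hit
  → r_1 = 0.6697
beam 2: φ=90°, α=300°
  direction (0.5000, -0.8660); cell (1,2); t to first gridline: x 0.8400, y 0.3695 (then +2.0000 / +1.1547)
    (1,1) via y @ 0.3695
    (2,1) via x @ 0.8400
    (2,0) via y @ 1.5242  # hit
  → r_2 = 1.5242
beam 3: φ=180°, α=30°
  direction (0.8660, 0.5000); cell (1,2); t to first gridline: x 0.4850, y 1.3600 (then +1.1547 / +2.0000)
    (2,2) via x @ 0.4850
    (2,3) via y @ 1.3600
    (3,3) via x @ 1.6397
    (4,3) via x @ 2.7944
    (4,4) via y @ 3.3600
    (5,4) via x @ 3.9491
    (6,4) via x @ 5.1038  # hit
  → r_3 = 5.1038
beam 4: φ=270°, α=120°
  direction (-0.5000, 0.8660); cell (1,2); t to first gridline: x 1.1600, y 0.7852 (then +2.0000 / +1.1547)
    (1,3) via y @ 0.7852  # hit
  → r_4 = 0.7852

ranges = [0.6697, 1.5242, 5.1038, 0.7852]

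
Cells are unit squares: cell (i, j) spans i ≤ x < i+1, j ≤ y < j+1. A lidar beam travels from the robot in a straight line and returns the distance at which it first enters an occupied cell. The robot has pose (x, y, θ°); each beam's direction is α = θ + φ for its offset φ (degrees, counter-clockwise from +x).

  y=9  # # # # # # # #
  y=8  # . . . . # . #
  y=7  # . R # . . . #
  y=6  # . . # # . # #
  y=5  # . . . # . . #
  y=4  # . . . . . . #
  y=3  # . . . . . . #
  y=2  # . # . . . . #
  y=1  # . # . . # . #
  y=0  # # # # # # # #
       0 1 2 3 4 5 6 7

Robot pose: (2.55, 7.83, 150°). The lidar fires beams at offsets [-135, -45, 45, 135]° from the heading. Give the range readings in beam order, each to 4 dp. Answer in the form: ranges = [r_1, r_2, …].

beam 1: φ=-135°, α=15°
  cosα=0.9659 sinα=0.2588 | (2,7) | tMaxX 0.4659 tMaxY 0.6568 | tΔX 1.0353 tΔY 3.8637
    t=0.4659 [x] (3,7) — stop
  → r_1 = 0.4659
beam 2: φ=-45°, α=105°
  cosα=-0.2588 sinα=0.9659 | (2,7) | tMaxX 2.1250 tMaxY 0.1760 | tΔX 3.8637 tΔY 1.0353
    t=0.1760 [y] (2,8)
    t=1.2113 [y] (2,9) — stop
  → r_2 = 1.2113
beam 3: φ=45°, α=195°
  cosα=-0.9659 sinα=-0.2588 | (2,7) | tMaxX 0.5694 tMaxY 3.2069 | tΔX 1.0353 tΔY 3.8637
    t=0.5694 [x] (1,7)
    t=1.6047 [x] (0,7) — stop
  → r_3 = 1.6047
beam 4: φ=135°, α=285°
  cosα=0.2588 sinα=-0.9659 | (2,7) | tMaxX 1.7387 tMaxY 0.8593 | tΔX 3.8637 tΔY 1.0353
    t=0.8593 [y] (2,6)
    t=1.7387 [x] (3,6) — stop
  → r_4 = 1.7387

ranges = [0.4659, 1.2113, 1.6047, 1.7387]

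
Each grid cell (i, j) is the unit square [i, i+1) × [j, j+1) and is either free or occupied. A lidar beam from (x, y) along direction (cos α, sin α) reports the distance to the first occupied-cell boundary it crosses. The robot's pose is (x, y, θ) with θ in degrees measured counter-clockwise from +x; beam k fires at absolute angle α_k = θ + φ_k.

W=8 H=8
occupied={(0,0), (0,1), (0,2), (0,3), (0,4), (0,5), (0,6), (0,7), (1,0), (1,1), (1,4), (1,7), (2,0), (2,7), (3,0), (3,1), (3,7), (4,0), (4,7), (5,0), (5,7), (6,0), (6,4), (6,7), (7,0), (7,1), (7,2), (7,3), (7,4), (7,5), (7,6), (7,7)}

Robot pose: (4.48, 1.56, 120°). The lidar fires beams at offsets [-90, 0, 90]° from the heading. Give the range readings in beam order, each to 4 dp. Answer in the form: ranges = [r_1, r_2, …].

ranges = [2.9098, 6.2816, 0.5543]

beam 1: φ=-90°, α=30°
  direction (0.8660, 0.5000); cell (4,1); t to first gridline: x 0.6004, y 0.8800 (then +1.1547 / +2.0000)
    (5,1) via x @ 0.6004
    (5,2) via y @ 0.8800
    (6,2) via x @ 1.7551
    (6,3) via y @ 2.8800
    (7,3) via x @ 2.9098  # hit
  → r_1 = 2.9098
beam 2: φ=0°, α=120°
  direction (-0.5000, 0.8660); cell (4,1); t to first gridline: x 0.9600, y 0.5081 (then +2.0000 / +1.1547)
    (4,2) via y @ 0.5081
    (3,2) via x @ 0.9600
    (3,3) via y @ 1.6628
    (3,4) via y @ 2.8175
    (2,4) via x @ 2.9600
    (2,5) via y @ 3.9722
    (1,5) via x @ 4.9600
    (1,6) via y @ 5.1269
    (1,7) via y @ 6.2816  # hit
  → r_2 = 6.2816
beam 3: φ=90°, α=210°
  direction (-0.8660, -0.5000); cell (4,1); t to first gridline: x 0.5543, y 1.1200 (then +1.1547 / +2.0000)
    (3,1) via x @ 0.5543  # hit
  → r_3 = 0.5543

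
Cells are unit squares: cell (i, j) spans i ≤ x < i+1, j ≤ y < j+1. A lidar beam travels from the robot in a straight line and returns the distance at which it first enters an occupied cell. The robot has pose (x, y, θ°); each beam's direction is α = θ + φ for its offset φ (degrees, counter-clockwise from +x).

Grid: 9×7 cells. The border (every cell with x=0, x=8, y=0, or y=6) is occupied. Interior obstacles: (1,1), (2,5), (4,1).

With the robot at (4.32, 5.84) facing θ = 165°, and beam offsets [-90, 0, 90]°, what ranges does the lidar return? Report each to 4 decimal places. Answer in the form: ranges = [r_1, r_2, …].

ranges = [0.1656, 0.6182, 5.0107]

beam 1: φ=-90°, α=75°
  direction (0.2588, 0.9659); cell (4,5); t to first gridline: x 2.6273, y 0.1656 (then +3.8637 / +1.0353)
    (4,6) via y @ 0.1656  # hit
  → r_1 = 0.1656
beam 2: φ=0°, α=165°
  direction (-0.9659, 0.2588); cell (4,5); t to first gridline: x 0.3313, y 0.6182 (then +1.0353 / +3.8637)
    (3,5) via x @ 0.3313
    (3,6) via y @ 0.6182  # hit
  → r_2 = 0.6182
beam 3: φ=90°, α=255°
  direction (-0.2588, -0.9659); cell (4,5); t to first gridline: x 1.2364, y 0.8696 (then +3.8637 / +1.0353)
    (4,4) via y @ 0.8696
    (3,4) via x @ 1.2364
    (3,3) via y @ 1.9049
    (3,2) via y @ 2.9402
    (3,1) via y @ 3.9755
    (3,0) via y @ 5.0107  # hit
  → r_3 = 5.0107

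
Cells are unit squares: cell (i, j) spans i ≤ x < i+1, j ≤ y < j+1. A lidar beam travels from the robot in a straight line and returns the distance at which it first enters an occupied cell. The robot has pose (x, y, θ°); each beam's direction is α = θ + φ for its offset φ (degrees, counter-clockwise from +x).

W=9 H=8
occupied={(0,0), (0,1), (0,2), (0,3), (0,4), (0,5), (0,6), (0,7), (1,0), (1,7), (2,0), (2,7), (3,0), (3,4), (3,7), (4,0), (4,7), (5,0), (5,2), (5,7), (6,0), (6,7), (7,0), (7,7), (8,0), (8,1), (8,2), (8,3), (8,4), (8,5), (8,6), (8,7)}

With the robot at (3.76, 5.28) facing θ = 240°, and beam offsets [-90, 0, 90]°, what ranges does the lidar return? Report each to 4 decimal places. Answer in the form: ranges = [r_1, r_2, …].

beam 1: φ=-90°, α=150°
  direction (-0.8660, 0.5000); cell (3,5); t to first gridline: x 0.8776, y 1.4400 (then +1.1547 / +2.0000)
    (2,5) via x @ 0.8776
    (2,6) via y @ 1.4400
    (1,6) via x @ 2.0323
    (0,6) via x @ 3.1870  # hit
  → r_1 = 3.1870
beam 2: φ=0°, α=240°
  direction (-0.5000, -0.8660); cell (3,5); t to first gridline: x 1.5200, y 0.3233 (then +2.0000 / +1.1547)
    (3,4) via y @ 0.3233  # hit
  → r_2 = 0.3233
beam 3: φ=90°, α=330°
  direction (0.8660, -0.5000); cell (3,5); t to first gridline: x 0.2771, y 0.5600 (then +1.1547 / +2.0000)
    (4,5) via x @ 0.2771
    (4,4) via y @ 0.5600
    (5,4) via x @ 1.4318
    (5,3) via y @ 2.5600
    (6,3) via x @ 2.5865
    (7,3) via x @ 3.7412
    (7,2) via y @ 4.5600
    (8,2) via x @ 4.8959  # hit
  → r_3 = 4.8959

ranges = [3.1870, 0.3233, 4.8959]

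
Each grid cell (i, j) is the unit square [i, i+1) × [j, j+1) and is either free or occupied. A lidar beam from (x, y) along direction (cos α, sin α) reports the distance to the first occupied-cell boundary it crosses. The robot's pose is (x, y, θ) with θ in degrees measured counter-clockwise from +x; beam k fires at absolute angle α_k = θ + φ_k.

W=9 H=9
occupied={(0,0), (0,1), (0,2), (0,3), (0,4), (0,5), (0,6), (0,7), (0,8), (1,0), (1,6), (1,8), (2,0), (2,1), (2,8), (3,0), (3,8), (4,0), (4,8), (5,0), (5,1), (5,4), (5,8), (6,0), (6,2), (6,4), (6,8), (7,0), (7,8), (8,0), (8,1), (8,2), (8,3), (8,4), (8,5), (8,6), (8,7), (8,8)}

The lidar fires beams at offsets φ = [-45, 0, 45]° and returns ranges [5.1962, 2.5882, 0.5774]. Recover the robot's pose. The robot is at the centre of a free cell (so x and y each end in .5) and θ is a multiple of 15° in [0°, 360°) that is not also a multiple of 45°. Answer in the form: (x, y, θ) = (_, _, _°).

Enumerate (i+0.5, j+0.5, θ) over the 43 free cells and 16 admissible headings. For each, cast all 3 beams and compare to the given ranges.
  (6.5, 7.5, 75°): beam 1 = 1.0000 ≠ 5.1962 ✗
  (4.5, 3.5, 105°): beam 1 = 1.0000 ≠ 5.1962 ✗
  (4.5, 7.5, 195°): beam 1 = 1.0000 ≠ 5.1962 ✗
  (4.5, 1.5, 300°): beam 1 = 0.5176 ≠ 5.1962 ✗
  (7.5, 4.5, 165°): beam 1 = 4.0415 ≠ 5.1962 ✗
  …
  (5.5, 2.5, 195°): r_1=5.1962, r_2=2.5882, r_3=0.5774 — all match ✓
No second candidate reproduces the full scan.

(x, y, θ) = (5.5, 2.5, 195°)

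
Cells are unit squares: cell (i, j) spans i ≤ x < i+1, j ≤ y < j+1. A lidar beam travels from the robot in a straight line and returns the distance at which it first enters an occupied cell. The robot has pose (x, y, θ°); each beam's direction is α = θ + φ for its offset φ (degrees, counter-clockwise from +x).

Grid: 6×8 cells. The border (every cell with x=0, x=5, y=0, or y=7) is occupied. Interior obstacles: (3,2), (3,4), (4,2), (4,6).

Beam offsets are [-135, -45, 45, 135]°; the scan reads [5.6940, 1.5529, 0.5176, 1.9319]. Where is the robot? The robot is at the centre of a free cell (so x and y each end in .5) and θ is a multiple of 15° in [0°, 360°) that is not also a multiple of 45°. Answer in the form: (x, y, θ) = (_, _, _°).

The pose lattice has 20·16 = 320 candidates. Test each by forward raycasting.
  (3.5, 5.5, 15°): beam 1 = 0.5774 ≠ 5.6940 ✗
  (1.5, 1.5, 195°): beam 1 = 3.0000 ≠ 5.6940 ✗
  (3.5, 5.5, 330°): beam 1 = 2.5882 ≠ 5.6940 ✗
  (2.5, 3.5, 210°): beam 1 = 3.6235 ≠ 5.6940 ✗
  …
  (2.5, 1.5, 240°): r_1=5.6940, r_2=1.5529, r_3=0.5176, r_4=1.9319 — all match ✓
No second candidate reproduces the full scan.

(x, y, θ) = (2.5, 1.5, 240°)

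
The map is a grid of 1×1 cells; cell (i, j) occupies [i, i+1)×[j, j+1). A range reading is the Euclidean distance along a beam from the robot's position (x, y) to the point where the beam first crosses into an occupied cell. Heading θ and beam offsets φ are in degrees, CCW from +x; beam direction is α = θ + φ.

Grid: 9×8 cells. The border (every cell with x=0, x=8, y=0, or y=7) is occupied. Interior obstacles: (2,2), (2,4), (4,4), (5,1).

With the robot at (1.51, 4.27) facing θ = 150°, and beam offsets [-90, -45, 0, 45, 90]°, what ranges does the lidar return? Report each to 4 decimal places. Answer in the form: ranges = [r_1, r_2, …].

beam 1: φ=-90°, α=60°
  dir = (cos 60°, sin 60°) = (0.5000, 0.8660); from cell (1,4)
  next x-line at t=0.9800, next y-line at t=0.8429; Δt_x=2.0000, Δt_y=1.1547
    y: enter (1,5) at t=0.8429
    x: enter (2,5) at t=0.9800
    y: enter (2,6) at t=1.9976
    x: enter (3,6) at t=2.9800
    y: enter (3,7) at t=3.1523 ← occupied
  → r_1 = 3.1523
beam 2: φ=-45°, α=105°
  dir = (cos 105°, sin 105°) = (-0.2588, 0.9659); from cell (1,4)
  next x-line at t=1.9705, next y-line at t=0.7558; Δt_x=3.8637, Δt_y=1.0353
    y: enter (1,5) at t=0.7558
    y: enter (1,6) at t=1.7910
    x: enter (0,6) at t=1.9705 ← occupied
  → r_2 = 1.9705
beam 3: φ=0°, α=150°
  dir = (cos 150°, sin 150°) = (-0.8660, 0.5000); from cell (1,4)
  next x-line at t=0.5889, next y-line at t=1.4600; Δt_x=1.1547, Δt_y=2.0000
    x: enter (0,4) at t=0.5889 ← occupied
  → r_3 = 0.5889
beam 4: φ=45°, α=195°
  dir = (cos 195°, sin 195°) = (-0.9659, -0.2588); from cell (1,4)
  next x-line at t=0.5280, next y-line at t=1.0432; Δt_x=1.0353, Δt_y=3.8637
    x: enter (0,4) at t=0.5280 ← occupied
  → r_4 = 0.5280
beam 5: φ=90°, α=240°
  dir = (cos 240°, sin 240°) = (-0.5000, -0.8660); from cell (1,4)
  next x-line at t=1.0200, next y-line at t=0.3118; Δt_x=2.0000, Δt_y=1.1547
    y: enter (1,3) at t=0.3118
    x: enter (0,3) at t=1.0200 ← occupied
  → r_5 = 1.0200

ranges = [3.1523, 1.9705, 0.5889, 0.5280, 1.0200]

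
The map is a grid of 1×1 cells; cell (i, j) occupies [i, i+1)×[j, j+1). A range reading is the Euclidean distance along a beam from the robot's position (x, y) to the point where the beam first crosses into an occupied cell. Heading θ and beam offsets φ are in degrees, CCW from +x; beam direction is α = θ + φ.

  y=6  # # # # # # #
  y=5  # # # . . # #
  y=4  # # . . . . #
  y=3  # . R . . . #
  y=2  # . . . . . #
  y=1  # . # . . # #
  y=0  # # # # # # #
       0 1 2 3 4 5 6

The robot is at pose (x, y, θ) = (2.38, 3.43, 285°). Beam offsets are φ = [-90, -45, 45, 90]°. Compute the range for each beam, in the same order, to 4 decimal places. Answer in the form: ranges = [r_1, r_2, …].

beam 1: φ=-90°, α=195°
  cosα=-0.9659 sinα=-0.2588 | (2,3) | tMaxX 0.3934 tMaxY 1.6614 | tΔX 1.0353 tΔY 3.8637
    t=0.3934 [x] (1,3)
    t=1.4287 [x] (0,3) — stop
  → r_1 = 1.4287
beam 2: φ=-45°, α=240°
  cosα=-0.5000 sinα=-0.8660 | (2,3) | tMaxX 0.7600 tMaxY 0.4965 | tΔX 2.0000 tΔY 1.1547
    t=0.4965 [y] (2,2)
    t=0.7600 [x] (1,2)
    t=1.6512 [y] (1,1)
    t=2.7600 [x] (0,1) — stop
  → r_2 = 2.7600
beam 3: φ=45°, α=330°
  cosα=0.8660 sinα=-0.5000 | (2,3) | tMaxX 0.7159 tMaxY 0.8600 | tΔX 1.1547 tΔY 2.0000
    t=0.7159 [x] (3,3)
    t=0.8600 [y] (3,2)
    t=1.8706 [x] (4,2)
    t=2.8600 [y] (4,1)
    t=3.0253 [x] (5,1) — stop
  → r_3 = 3.0253
beam 4: φ=90°, α=15°
  cosα=0.9659 sinα=0.2588 | (2,3) | tMaxX 0.6419 tMaxY 2.2023 | tΔX 1.0353 tΔY 3.8637
    t=0.6419 [x] (3,3)
    t=1.6771 [x] (4,3)
    t=2.2023 [y] (4,4)
    t=2.7124 [x] (5,4)
    t=3.7477 [x] (6,4) — stop
  → r_4 = 3.7477

ranges = [1.4287, 2.7600, 3.0253, 3.7477]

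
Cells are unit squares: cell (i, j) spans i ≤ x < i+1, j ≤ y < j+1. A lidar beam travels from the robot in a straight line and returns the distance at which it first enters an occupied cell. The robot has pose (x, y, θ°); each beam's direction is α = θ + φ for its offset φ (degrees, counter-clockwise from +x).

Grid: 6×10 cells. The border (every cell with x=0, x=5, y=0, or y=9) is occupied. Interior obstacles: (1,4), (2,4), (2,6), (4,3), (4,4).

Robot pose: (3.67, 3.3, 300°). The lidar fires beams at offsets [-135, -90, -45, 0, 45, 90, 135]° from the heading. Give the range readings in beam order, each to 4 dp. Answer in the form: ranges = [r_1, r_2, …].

ranges = [2.7046, 3.0831, 2.3811, 2.6558, 0.3416, 0.3811, 1.2750]

beam 1: φ=-135°, α=165°
  direction (-0.9659, 0.2588); cell (3,3); t to first gridline: x 0.6936, y 2.7046 (then +1.0353 / +3.8637)
    (2,3) via x @ 0.6936
    (1,3) via x @ 1.7289
    (1,4) via y @ 2.7046  # hit
  → r_1 = 2.7046
beam 2: φ=-90°, α=210°
  direction (-0.8660, -0.5000); cell (3,3); t to first gridline: x 0.7736, y 0.6000 (then +1.1547 / +2.0000)
    (3,2) via y @ 0.6000
    (2,2) via x @ 0.7736
    (1,2) via x @ 1.9283
    (1,1) via y @ 2.6000
    (0,1) via x @ 3.0831  # hit
  → r_2 = 3.0831
beam 3: φ=-45°, α=255°
  direction (-0.2588, -0.9659); cell (3,3); t to first gridline: x 2.5887, y 0.3106 (then +3.8637 / +1.0353)
    (3,2) via y @ 0.3106
    (3,1) via y @ 1.3459
    (3,0) via y @ 2.3811  # hit
  → r_3 = 2.3811
beam 4: φ=0°, α=300°
  direction (0.5000, -0.8660); cell (3,3); t to first gridline: x 0.6600, y 0.3464 (then +2.0000 / +1.1547)
    (3,2) via y @ 0.3464
    (4,2) via x @ 0.6600
    (4,1) via y @ 1.5011
    (4,0) via y @ 2.6558  # hit
  → r_4 = 2.6558
beam 5: φ=45°, α=345°
  direction (0.9659, -0.2588); cell (3,3); t to first gridline: x 0.3416, y 1.1591 (then +1.0353 / +3.8637)
    (4,3) via x @ 0.3416  # hit
  → r_5 = 0.3416
beam 6: φ=90°, α=30°
  direction (0.8660, 0.5000); cell (3,3); t to first gridline: x 0.3811, y 1.4000 (then +1.1547 / +2.0000)
    (4,3) via x @ 0.3811  # hit
  → r_6 = 0.3811
beam 7: φ=135°, α=75°
  direction (0.2588, 0.9659); cell (3,3); t to first gridline: x 1.2750, y 0.7247 (then +3.8637 / +1.0353)
    (3,4) via y @ 0.7247
    (4,4) via x @ 1.2750  # hit
  → r_7 = 1.2750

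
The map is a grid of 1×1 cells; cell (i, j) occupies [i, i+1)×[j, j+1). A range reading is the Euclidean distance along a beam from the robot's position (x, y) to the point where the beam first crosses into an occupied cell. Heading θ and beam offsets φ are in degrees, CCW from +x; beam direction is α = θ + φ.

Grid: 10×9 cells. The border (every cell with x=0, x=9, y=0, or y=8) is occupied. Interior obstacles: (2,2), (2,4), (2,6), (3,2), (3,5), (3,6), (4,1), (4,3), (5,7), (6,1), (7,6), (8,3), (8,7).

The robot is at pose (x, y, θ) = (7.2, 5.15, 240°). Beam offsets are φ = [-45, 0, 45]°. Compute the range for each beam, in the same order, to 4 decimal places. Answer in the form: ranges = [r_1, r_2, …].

ranges = [4.3482, 4.4000, 4.2964]

beam 1: φ=-45°, α=195°
  direction (-0.9659, -0.2588); cell (7,5); t to first gridline: x 0.2071, y 0.5796 (then +1.0353 / +3.8637)
    (6,5) via x @ 0.2071
    (6,4) via y @ 0.5796
    (5,4) via x @ 1.2423
    (4,4) via x @ 2.2776
    (3,4) via x @ 3.3129
    (2,4) via x @ 4.3482  # hit
  → r_1 = 4.3482
beam 2: φ=0°, α=240°
  direction (-0.5000, -0.8660); cell (7,5); t to first gridline: x 0.4000, y 0.1732 (then +2.0000 / +1.1547)
    (7,4) via y @ 0.1732
    (6,4) via x @ 0.4000
    (6,3) via y @ 1.3279
    (5,3) via x @ 2.4000
    (5,2) via y @ 2.4826
    (5,1) via y @ 3.6373
    (4,1) via x @ 4.4000  # hit
  → r_2 = 4.4000
beam 3: φ=45°, α=285°
  direction (0.2588, -0.9659); cell (7,5); t to first gridline: x 3.0910, y 0.1553 (then +3.8637 / +1.0353)
    (7,4) via y @ 0.1553
    (7,3) via y @ 1.1906
    (7,2) via y @ 2.2258
    (8,2) via x @ 3.0910
    (8,1) via y @ 3.2611
    (8,0) via y @ 4.2964  # hit
  → r_3 = 4.2964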